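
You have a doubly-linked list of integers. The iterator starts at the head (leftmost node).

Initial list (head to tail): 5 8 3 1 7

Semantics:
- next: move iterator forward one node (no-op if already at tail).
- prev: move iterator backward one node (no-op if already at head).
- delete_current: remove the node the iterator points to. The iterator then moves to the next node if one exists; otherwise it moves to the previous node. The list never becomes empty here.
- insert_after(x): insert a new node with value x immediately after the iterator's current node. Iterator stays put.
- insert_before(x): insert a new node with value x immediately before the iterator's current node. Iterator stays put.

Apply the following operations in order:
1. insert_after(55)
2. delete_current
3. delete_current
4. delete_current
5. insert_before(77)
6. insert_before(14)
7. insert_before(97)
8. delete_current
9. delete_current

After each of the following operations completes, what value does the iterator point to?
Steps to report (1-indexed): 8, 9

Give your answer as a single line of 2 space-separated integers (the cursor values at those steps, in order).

Answer: 1 7

Derivation:
After 1 (insert_after(55)): list=[5, 55, 8, 3, 1, 7] cursor@5
After 2 (delete_current): list=[55, 8, 3, 1, 7] cursor@55
After 3 (delete_current): list=[8, 3, 1, 7] cursor@8
After 4 (delete_current): list=[3, 1, 7] cursor@3
After 5 (insert_before(77)): list=[77, 3, 1, 7] cursor@3
After 6 (insert_before(14)): list=[77, 14, 3, 1, 7] cursor@3
After 7 (insert_before(97)): list=[77, 14, 97, 3, 1, 7] cursor@3
After 8 (delete_current): list=[77, 14, 97, 1, 7] cursor@1
After 9 (delete_current): list=[77, 14, 97, 7] cursor@7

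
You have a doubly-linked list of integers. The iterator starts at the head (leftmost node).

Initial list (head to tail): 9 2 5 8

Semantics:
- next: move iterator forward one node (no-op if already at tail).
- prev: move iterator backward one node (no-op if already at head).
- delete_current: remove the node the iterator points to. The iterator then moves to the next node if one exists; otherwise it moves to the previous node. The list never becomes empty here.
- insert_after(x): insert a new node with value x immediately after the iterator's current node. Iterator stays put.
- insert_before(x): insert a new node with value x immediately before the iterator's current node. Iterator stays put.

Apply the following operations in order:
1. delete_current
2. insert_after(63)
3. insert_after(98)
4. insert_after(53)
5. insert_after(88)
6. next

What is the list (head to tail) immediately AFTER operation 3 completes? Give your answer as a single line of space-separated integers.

Answer: 2 98 63 5 8

Derivation:
After 1 (delete_current): list=[2, 5, 8] cursor@2
After 2 (insert_after(63)): list=[2, 63, 5, 8] cursor@2
After 3 (insert_after(98)): list=[2, 98, 63, 5, 8] cursor@2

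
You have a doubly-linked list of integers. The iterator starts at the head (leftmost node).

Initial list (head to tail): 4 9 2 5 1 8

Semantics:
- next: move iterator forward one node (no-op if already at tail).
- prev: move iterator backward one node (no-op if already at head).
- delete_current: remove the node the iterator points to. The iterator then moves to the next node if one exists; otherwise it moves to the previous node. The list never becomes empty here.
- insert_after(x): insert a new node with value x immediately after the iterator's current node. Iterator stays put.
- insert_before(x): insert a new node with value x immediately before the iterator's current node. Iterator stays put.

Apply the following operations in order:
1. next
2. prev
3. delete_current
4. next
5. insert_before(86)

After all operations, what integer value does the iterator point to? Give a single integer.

Answer: 2

Derivation:
After 1 (next): list=[4, 9, 2, 5, 1, 8] cursor@9
After 2 (prev): list=[4, 9, 2, 5, 1, 8] cursor@4
After 3 (delete_current): list=[9, 2, 5, 1, 8] cursor@9
After 4 (next): list=[9, 2, 5, 1, 8] cursor@2
After 5 (insert_before(86)): list=[9, 86, 2, 5, 1, 8] cursor@2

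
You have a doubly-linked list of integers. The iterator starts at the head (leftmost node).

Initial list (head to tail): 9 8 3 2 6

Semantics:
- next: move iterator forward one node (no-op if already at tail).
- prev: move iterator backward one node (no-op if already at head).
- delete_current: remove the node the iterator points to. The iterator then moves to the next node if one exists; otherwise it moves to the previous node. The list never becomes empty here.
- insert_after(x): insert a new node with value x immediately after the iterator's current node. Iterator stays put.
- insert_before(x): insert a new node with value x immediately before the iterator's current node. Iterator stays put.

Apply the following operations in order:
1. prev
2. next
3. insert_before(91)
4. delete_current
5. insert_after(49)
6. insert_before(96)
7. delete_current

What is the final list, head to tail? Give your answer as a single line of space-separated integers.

Answer: 9 91 96 49 2 6

Derivation:
After 1 (prev): list=[9, 8, 3, 2, 6] cursor@9
After 2 (next): list=[9, 8, 3, 2, 6] cursor@8
After 3 (insert_before(91)): list=[9, 91, 8, 3, 2, 6] cursor@8
After 4 (delete_current): list=[9, 91, 3, 2, 6] cursor@3
After 5 (insert_after(49)): list=[9, 91, 3, 49, 2, 6] cursor@3
After 6 (insert_before(96)): list=[9, 91, 96, 3, 49, 2, 6] cursor@3
After 7 (delete_current): list=[9, 91, 96, 49, 2, 6] cursor@49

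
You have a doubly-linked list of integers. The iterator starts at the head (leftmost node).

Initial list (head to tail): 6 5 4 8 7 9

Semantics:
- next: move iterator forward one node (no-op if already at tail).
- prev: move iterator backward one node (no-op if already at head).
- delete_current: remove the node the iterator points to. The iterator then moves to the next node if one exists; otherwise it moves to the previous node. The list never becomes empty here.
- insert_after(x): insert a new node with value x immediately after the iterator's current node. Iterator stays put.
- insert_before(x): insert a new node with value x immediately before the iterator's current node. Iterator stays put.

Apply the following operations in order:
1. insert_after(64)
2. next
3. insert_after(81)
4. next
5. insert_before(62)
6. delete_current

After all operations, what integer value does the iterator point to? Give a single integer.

After 1 (insert_after(64)): list=[6, 64, 5, 4, 8, 7, 9] cursor@6
After 2 (next): list=[6, 64, 5, 4, 8, 7, 9] cursor@64
After 3 (insert_after(81)): list=[6, 64, 81, 5, 4, 8, 7, 9] cursor@64
After 4 (next): list=[6, 64, 81, 5, 4, 8, 7, 9] cursor@81
After 5 (insert_before(62)): list=[6, 64, 62, 81, 5, 4, 8, 7, 9] cursor@81
After 6 (delete_current): list=[6, 64, 62, 5, 4, 8, 7, 9] cursor@5

Answer: 5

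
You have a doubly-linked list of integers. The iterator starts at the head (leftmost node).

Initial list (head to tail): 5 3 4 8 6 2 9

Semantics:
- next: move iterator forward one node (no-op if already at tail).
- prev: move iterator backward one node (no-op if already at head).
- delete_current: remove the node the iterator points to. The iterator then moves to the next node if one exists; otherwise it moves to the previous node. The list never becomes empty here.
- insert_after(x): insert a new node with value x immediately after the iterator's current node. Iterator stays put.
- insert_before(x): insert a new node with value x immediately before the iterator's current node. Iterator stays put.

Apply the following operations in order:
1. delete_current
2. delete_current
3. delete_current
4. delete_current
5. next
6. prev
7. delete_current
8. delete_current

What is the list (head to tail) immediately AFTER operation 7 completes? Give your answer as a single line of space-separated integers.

After 1 (delete_current): list=[3, 4, 8, 6, 2, 9] cursor@3
After 2 (delete_current): list=[4, 8, 6, 2, 9] cursor@4
After 3 (delete_current): list=[8, 6, 2, 9] cursor@8
After 4 (delete_current): list=[6, 2, 9] cursor@6
After 5 (next): list=[6, 2, 9] cursor@2
After 6 (prev): list=[6, 2, 9] cursor@6
After 7 (delete_current): list=[2, 9] cursor@2

Answer: 2 9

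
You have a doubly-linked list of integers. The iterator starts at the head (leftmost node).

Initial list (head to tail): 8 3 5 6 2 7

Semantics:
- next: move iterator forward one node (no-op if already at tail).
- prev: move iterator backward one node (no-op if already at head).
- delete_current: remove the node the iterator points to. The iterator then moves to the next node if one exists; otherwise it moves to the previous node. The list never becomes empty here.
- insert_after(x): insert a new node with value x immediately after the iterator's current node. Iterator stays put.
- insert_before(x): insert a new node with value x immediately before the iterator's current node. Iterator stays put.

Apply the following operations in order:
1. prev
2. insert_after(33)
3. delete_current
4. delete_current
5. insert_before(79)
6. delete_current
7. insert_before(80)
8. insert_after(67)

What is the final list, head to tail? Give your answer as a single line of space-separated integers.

After 1 (prev): list=[8, 3, 5, 6, 2, 7] cursor@8
After 2 (insert_after(33)): list=[8, 33, 3, 5, 6, 2, 7] cursor@8
After 3 (delete_current): list=[33, 3, 5, 6, 2, 7] cursor@33
After 4 (delete_current): list=[3, 5, 6, 2, 7] cursor@3
After 5 (insert_before(79)): list=[79, 3, 5, 6, 2, 7] cursor@3
After 6 (delete_current): list=[79, 5, 6, 2, 7] cursor@5
After 7 (insert_before(80)): list=[79, 80, 5, 6, 2, 7] cursor@5
After 8 (insert_after(67)): list=[79, 80, 5, 67, 6, 2, 7] cursor@5

Answer: 79 80 5 67 6 2 7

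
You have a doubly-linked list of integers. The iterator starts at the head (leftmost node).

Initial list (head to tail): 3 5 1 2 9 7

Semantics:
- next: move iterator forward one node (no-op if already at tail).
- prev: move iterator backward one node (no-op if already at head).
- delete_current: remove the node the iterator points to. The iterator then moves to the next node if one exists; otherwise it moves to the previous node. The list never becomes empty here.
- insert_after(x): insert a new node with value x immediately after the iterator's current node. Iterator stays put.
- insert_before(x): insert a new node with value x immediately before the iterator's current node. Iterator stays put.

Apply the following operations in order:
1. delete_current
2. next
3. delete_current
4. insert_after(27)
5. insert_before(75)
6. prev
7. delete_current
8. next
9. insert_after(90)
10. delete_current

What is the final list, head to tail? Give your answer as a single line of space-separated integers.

After 1 (delete_current): list=[5, 1, 2, 9, 7] cursor@5
After 2 (next): list=[5, 1, 2, 9, 7] cursor@1
After 3 (delete_current): list=[5, 2, 9, 7] cursor@2
After 4 (insert_after(27)): list=[5, 2, 27, 9, 7] cursor@2
After 5 (insert_before(75)): list=[5, 75, 2, 27, 9, 7] cursor@2
After 6 (prev): list=[5, 75, 2, 27, 9, 7] cursor@75
After 7 (delete_current): list=[5, 2, 27, 9, 7] cursor@2
After 8 (next): list=[5, 2, 27, 9, 7] cursor@27
After 9 (insert_after(90)): list=[5, 2, 27, 90, 9, 7] cursor@27
After 10 (delete_current): list=[5, 2, 90, 9, 7] cursor@90

Answer: 5 2 90 9 7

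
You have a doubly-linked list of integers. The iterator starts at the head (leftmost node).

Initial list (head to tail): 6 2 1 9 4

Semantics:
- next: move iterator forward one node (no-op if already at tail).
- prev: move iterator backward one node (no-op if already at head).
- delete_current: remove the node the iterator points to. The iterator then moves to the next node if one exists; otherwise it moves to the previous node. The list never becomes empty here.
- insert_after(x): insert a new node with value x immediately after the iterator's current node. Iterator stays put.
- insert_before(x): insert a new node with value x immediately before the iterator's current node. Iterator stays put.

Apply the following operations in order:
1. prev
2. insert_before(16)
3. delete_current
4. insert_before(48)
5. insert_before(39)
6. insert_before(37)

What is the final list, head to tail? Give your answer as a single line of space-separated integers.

After 1 (prev): list=[6, 2, 1, 9, 4] cursor@6
After 2 (insert_before(16)): list=[16, 6, 2, 1, 9, 4] cursor@6
After 3 (delete_current): list=[16, 2, 1, 9, 4] cursor@2
After 4 (insert_before(48)): list=[16, 48, 2, 1, 9, 4] cursor@2
After 5 (insert_before(39)): list=[16, 48, 39, 2, 1, 9, 4] cursor@2
After 6 (insert_before(37)): list=[16, 48, 39, 37, 2, 1, 9, 4] cursor@2

Answer: 16 48 39 37 2 1 9 4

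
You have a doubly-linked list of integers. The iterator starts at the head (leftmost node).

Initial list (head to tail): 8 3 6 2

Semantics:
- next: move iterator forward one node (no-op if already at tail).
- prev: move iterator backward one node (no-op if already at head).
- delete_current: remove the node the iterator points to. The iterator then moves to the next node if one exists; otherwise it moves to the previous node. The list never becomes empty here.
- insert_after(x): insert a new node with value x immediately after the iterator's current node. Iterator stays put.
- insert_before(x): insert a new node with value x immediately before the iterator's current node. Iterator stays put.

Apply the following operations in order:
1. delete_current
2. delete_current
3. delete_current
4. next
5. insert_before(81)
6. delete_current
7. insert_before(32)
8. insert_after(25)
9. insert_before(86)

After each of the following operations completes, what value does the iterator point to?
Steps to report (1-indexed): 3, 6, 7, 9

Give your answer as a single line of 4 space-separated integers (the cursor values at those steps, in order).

After 1 (delete_current): list=[3, 6, 2] cursor@3
After 2 (delete_current): list=[6, 2] cursor@6
After 3 (delete_current): list=[2] cursor@2
After 4 (next): list=[2] cursor@2
After 5 (insert_before(81)): list=[81, 2] cursor@2
After 6 (delete_current): list=[81] cursor@81
After 7 (insert_before(32)): list=[32, 81] cursor@81
After 8 (insert_after(25)): list=[32, 81, 25] cursor@81
After 9 (insert_before(86)): list=[32, 86, 81, 25] cursor@81

Answer: 2 81 81 81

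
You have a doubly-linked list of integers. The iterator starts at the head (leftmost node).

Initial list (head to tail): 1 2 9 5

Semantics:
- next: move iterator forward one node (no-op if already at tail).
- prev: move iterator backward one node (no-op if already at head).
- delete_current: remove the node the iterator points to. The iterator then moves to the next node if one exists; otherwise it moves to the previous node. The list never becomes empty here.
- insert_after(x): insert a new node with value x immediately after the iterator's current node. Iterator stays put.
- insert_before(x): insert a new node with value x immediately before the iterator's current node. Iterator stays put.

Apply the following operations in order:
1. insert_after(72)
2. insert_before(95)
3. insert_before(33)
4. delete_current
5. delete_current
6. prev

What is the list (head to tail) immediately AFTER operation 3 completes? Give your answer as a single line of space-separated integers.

Answer: 95 33 1 72 2 9 5

Derivation:
After 1 (insert_after(72)): list=[1, 72, 2, 9, 5] cursor@1
After 2 (insert_before(95)): list=[95, 1, 72, 2, 9, 5] cursor@1
After 3 (insert_before(33)): list=[95, 33, 1, 72, 2, 9, 5] cursor@1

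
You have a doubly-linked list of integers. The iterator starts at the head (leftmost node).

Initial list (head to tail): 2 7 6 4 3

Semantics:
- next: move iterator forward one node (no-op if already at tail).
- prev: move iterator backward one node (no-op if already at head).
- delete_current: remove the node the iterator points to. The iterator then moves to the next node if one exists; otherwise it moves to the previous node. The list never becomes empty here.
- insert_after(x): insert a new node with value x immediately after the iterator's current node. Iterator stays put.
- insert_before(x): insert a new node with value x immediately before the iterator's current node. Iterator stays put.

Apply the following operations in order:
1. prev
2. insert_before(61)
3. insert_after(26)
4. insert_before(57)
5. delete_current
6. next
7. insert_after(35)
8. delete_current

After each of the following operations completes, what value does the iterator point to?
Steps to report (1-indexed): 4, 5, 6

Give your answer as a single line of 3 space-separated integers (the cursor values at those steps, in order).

After 1 (prev): list=[2, 7, 6, 4, 3] cursor@2
After 2 (insert_before(61)): list=[61, 2, 7, 6, 4, 3] cursor@2
After 3 (insert_after(26)): list=[61, 2, 26, 7, 6, 4, 3] cursor@2
After 4 (insert_before(57)): list=[61, 57, 2, 26, 7, 6, 4, 3] cursor@2
After 5 (delete_current): list=[61, 57, 26, 7, 6, 4, 3] cursor@26
After 6 (next): list=[61, 57, 26, 7, 6, 4, 3] cursor@7
After 7 (insert_after(35)): list=[61, 57, 26, 7, 35, 6, 4, 3] cursor@7
After 8 (delete_current): list=[61, 57, 26, 35, 6, 4, 3] cursor@35

Answer: 2 26 7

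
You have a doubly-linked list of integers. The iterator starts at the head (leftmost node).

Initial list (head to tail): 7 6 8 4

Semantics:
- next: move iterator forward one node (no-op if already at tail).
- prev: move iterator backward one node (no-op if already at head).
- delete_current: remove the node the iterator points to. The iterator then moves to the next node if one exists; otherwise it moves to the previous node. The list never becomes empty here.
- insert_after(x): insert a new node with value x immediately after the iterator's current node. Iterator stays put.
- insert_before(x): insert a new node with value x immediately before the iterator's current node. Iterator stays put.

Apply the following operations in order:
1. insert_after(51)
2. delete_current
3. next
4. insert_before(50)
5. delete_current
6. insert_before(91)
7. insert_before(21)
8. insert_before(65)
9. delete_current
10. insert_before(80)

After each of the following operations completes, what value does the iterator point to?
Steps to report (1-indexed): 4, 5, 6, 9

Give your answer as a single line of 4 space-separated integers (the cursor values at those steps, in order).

Answer: 6 8 8 4

Derivation:
After 1 (insert_after(51)): list=[7, 51, 6, 8, 4] cursor@7
After 2 (delete_current): list=[51, 6, 8, 4] cursor@51
After 3 (next): list=[51, 6, 8, 4] cursor@6
After 4 (insert_before(50)): list=[51, 50, 6, 8, 4] cursor@6
After 5 (delete_current): list=[51, 50, 8, 4] cursor@8
After 6 (insert_before(91)): list=[51, 50, 91, 8, 4] cursor@8
After 7 (insert_before(21)): list=[51, 50, 91, 21, 8, 4] cursor@8
After 8 (insert_before(65)): list=[51, 50, 91, 21, 65, 8, 4] cursor@8
After 9 (delete_current): list=[51, 50, 91, 21, 65, 4] cursor@4
After 10 (insert_before(80)): list=[51, 50, 91, 21, 65, 80, 4] cursor@4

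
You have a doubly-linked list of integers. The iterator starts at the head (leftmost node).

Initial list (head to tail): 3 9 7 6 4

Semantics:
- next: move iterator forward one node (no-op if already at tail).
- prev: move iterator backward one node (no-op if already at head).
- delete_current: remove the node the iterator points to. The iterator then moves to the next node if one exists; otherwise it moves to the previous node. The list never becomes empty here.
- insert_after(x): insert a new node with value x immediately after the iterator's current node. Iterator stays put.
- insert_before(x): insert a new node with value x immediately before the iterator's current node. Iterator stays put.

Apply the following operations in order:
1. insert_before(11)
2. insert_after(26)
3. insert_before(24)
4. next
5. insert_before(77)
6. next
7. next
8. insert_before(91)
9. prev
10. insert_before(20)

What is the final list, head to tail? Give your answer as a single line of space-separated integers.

After 1 (insert_before(11)): list=[11, 3, 9, 7, 6, 4] cursor@3
After 2 (insert_after(26)): list=[11, 3, 26, 9, 7, 6, 4] cursor@3
After 3 (insert_before(24)): list=[11, 24, 3, 26, 9, 7, 6, 4] cursor@3
After 4 (next): list=[11, 24, 3, 26, 9, 7, 6, 4] cursor@26
After 5 (insert_before(77)): list=[11, 24, 3, 77, 26, 9, 7, 6, 4] cursor@26
After 6 (next): list=[11, 24, 3, 77, 26, 9, 7, 6, 4] cursor@9
After 7 (next): list=[11, 24, 3, 77, 26, 9, 7, 6, 4] cursor@7
After 8 (insert_before(91)): list=[11, 24, 3, 77, 26, 9, 91, 7, 6, 4] cursor@7
After 9 (prev): list=[11, 24, 3, 77, 26, 9, 91, 7, 6, 4] cursor@91
After 10 (insert_before(20)): list=[11, 24, 3, 77, 26, 9, 20, 91, 7, 6, 4] cursor@91

Answer: 11 24 3 77 26 9 20 91 7 6 4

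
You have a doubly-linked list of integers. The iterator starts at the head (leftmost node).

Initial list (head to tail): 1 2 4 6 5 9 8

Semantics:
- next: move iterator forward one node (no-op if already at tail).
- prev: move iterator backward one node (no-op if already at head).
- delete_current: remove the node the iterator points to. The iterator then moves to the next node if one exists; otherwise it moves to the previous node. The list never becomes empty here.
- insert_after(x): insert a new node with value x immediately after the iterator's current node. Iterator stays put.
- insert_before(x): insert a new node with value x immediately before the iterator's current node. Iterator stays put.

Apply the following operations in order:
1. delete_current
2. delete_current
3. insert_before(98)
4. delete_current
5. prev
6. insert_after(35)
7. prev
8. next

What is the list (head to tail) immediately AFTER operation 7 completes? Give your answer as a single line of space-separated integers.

Answer: 98 35 6 5 9 8

Derivation:
After 1 (delete_current): list=[2, 4, 6, 5, 9, 8] cursor@2
After 2 (delete_current): list=[4, 6, 5, 9, 8] cursor@4
After 3 (insert_before(98)): list=[98, 4, 6, 5, 9, 8] cursor@4
After 4 (delete_current): list=[98, 6, 5, 9, 8] cursor@6
After 5 (prev): list=[98, 6, 5, 9, 8] cursor@98
After 6 (insert_after(35)): list=[98, 35, 6, 5, 9, 8] cursor@98
After 7 (prev): list=[98, 35, 6, 5, 9, 8] cursor@98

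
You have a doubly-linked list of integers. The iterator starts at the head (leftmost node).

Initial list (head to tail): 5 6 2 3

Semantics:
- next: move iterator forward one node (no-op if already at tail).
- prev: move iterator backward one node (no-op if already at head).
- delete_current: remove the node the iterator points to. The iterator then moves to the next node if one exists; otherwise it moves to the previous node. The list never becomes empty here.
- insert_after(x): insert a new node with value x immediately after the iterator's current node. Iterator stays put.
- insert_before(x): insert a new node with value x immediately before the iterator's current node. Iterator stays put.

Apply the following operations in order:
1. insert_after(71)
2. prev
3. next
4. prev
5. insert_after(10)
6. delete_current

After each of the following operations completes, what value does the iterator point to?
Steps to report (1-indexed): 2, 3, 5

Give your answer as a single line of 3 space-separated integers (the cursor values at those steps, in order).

After 1 (insert_after(71)): list=[5, 71, 6, 2, 3] cursor@5
After 2 (prev): list=[5, 71, 6, 2, 3] cursor@5
After 3 (next): list=[5, 71, 6, 2, 3] cursor@71
After 4 (prev): list=[5, 71, 6, 2, 3] cursor@5
After 5 (insert_after(10)): list=[5, 10, 71, 6, 2, 3] cursor@5
After 6 (delete_current): list=[10, 71, 6, 2, 3] cursor@10

Answer: 5 71 5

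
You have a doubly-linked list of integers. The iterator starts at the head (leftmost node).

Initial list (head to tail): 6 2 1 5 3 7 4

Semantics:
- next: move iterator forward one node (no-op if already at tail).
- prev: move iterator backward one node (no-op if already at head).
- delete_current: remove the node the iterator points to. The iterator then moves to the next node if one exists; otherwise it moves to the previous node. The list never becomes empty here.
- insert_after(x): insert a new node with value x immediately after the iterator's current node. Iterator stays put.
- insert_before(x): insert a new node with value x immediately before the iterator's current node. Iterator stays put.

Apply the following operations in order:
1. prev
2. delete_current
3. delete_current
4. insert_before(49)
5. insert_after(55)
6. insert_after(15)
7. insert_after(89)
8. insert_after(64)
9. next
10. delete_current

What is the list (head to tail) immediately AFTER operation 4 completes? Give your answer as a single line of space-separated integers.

After 1 (prev): list=[6, 2, 1, 5, 3, 7, 4] cursor@6
After 2 (delete_current): list=[2, 1, 5, 3, 7, 4] cursor@2
After 3 (delete_current): list=[1, 5, 3, 7, 4] cursor@1
After 4 (insert_before(49)): list=[49, 1, 5, 3, 7, 4] cursor@1

Answer: 49 1 5 3 7 4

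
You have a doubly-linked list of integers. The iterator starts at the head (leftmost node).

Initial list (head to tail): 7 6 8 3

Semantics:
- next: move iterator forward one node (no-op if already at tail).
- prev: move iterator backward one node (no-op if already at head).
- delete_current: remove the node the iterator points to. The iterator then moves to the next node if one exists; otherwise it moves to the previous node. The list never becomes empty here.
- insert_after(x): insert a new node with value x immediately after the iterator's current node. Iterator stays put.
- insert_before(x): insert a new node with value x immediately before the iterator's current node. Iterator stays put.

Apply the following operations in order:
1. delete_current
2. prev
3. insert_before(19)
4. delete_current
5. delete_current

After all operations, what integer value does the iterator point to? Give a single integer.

Answer: 3

Derivation:
After 1 (delete_current): list=[6, 8, 3] cursor@6
After 2 (prev): list=[6, 8, 3] cursor@6
After 3 (insert_before(19)): list=[19, 6, 8, 3] cursor@6
After 4 (delete_current): list=[19, 8, 3] cursor@8
After 5 (delete_current): list=[19, 3] cursor@3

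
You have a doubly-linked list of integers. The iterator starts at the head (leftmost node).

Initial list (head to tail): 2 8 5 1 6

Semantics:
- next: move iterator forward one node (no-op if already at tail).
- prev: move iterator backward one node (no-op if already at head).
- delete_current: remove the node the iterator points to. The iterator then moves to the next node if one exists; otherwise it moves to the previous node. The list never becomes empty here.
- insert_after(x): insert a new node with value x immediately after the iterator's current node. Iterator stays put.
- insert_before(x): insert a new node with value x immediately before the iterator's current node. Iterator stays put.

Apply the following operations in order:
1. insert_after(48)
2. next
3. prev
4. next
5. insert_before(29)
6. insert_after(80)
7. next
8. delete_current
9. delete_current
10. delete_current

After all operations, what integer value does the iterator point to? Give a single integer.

After 1 (insert_after(48)): list=[2, 48, 8, 5, 1, 6] cursor@2
After 2 (next): list=[2, 48, 8, 5, 1, 6] cursor@48
After 3 (prev): list=[2, 48, 8, 5, 1, 6] cursor@2
After 4 (next): list=[2, 48, 8, 5, 1, 6] cursor@48
After 5 (insert_before(29)): list=[2, 29, 48, 8, 5, 1, 6] cursor@48
After 6 (insert_after(80)): list=[2, 29, 48, 80, 8, 5, 1, 6] cursor@48
After 7 (next): list=[2, 29, 48, 80, 8, 5, 1, 6] cursor@80
After 8 (delete_current): list=[2, 29, 48, 8, 5, 1, 6] cursor@8
After 9 (delete_current): list=[2, 29, 48, 5, 1, 6] cursor@5
After 10 (delete_current): list=[2, 29, 48, 1, 6] cursor@1

Answer: 1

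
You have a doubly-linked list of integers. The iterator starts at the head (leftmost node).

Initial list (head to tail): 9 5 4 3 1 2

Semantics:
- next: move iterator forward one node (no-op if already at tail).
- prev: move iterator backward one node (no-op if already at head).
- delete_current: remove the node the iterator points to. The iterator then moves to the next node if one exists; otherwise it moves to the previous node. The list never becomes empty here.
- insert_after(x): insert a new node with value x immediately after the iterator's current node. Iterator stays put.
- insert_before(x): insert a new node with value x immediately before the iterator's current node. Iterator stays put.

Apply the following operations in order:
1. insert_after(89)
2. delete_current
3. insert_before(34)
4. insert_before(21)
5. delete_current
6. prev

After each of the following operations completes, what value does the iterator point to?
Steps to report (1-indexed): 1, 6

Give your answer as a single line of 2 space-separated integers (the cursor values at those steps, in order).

After 1 (insert_after(89)): list=[9, 89, 5, 4, 3, 1, 2] cursor@9
After 2 (delete_current): list=[89, 5, 4, 3, 1, 2] cursor@89
After 3 (insert_before(34)): list=[34, 89, 5, 4, 3, 1, 2] cursor@89
After 4 (insert_before(21)): list=[34, 21, 89, 5, 4, 3, 1, 2] cursor@89
After 5 (delete_current): list=[34, 21, 5, 4, 3, 1, 2] cursor@5
After 6 (prev): list=[34, 21, 5, 4, 3, 1, 2] cursor@21

Answer: 9 21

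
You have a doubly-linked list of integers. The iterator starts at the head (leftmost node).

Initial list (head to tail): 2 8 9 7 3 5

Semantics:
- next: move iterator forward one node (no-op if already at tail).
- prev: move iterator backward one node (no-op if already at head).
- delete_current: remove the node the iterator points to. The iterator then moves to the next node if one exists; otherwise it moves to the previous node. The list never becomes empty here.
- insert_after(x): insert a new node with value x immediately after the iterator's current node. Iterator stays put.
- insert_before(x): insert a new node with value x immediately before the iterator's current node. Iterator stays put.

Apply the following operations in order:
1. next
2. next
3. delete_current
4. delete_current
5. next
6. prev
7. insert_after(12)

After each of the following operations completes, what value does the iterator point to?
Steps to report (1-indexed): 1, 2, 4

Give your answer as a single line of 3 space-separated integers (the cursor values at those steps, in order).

After 1 (next): list=[2, 8, 9, 7, 3, 5] cursor@8
After 2 (next): list=[2, 8, 9, 7, 3, 5] cursor@9
After 3 (delete_current): list=[2, 8, 7, 3, 5] cursor@7
After 4 (delete_current): list=[2, 8, 3, 5] cursor@3
After 5 (next): list=[2, 8, 3, 5] cursor@5
After 6 (prev): list=[2, 8, 3, 5] cursor@3
After 7 (insert_after(12)): list=[2, 8, 3, 12, 5] cursor@3

Answer: 8 9 3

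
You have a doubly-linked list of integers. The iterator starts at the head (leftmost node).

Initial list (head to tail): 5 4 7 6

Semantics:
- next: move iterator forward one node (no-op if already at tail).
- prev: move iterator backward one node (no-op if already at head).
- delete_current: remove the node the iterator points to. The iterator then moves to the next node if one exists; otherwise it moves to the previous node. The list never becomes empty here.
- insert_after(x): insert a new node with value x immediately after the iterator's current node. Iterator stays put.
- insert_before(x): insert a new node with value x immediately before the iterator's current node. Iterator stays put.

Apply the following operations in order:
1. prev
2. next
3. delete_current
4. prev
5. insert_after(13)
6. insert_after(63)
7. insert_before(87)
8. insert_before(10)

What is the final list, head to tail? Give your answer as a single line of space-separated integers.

Answer: 87 10 5 63 13 7 6

Derivation:
After 1 (prev): list=[5, 4, 7, 6] cursor@5
After 2 (next): list=[5, 4, 7, 6] cursor@4
After 3 (delete_current): list=[5, 7, 6] cursor@7
After 4 (prev): list=[5, 7, 6] cursor@5
After 5 (insert_after(13)): list=[5, 13, 7, 6] cursor@5
After 6 (insert_after(63)): list=[5, 63, 13, 7, 6] cursor@5
After 7 (insert_before(87)): list=[87, 5, 63, 13, 7, 6] cursor@5
After 8 (insert_before(10)): list=[87, 10, 5, 63, 13, 7, 6] cursor@5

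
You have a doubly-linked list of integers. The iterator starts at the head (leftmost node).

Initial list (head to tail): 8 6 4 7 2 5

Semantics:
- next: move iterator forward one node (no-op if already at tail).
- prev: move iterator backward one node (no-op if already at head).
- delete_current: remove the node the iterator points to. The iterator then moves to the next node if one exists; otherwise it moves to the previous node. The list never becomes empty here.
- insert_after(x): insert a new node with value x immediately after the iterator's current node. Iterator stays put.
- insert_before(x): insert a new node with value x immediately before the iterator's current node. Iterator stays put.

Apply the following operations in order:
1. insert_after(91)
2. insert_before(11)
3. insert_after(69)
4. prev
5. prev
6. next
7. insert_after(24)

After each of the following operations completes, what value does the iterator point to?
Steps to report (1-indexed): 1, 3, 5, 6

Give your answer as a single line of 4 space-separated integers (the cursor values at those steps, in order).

Answer: 8 8 11 8

Derivation:
After 1 (insert_after(91)): list=[8, 91, 6, 4, 7, 2, 5] cursor@8
After 2 (insert_before(11)): list=[11, 8, 91, 6, 4, 7, 2, 5] cursor@8
After 3 (insert_after(69)): list=[11, 8, 69, 91, 6, 4, 7, 2, 5] cursor@8
After 4 (prev): list=[11, 8, 69, 91, 6, 4, 7, 2, 5] cursor@11
After 5 (prev): list=[11, 8, 69, 91, 6, 4, 7, 2, 5] cursor@11
After 6 (next): list=[11, 8, 69, 91, 6, 4, 7, 2, 5] cursor@8
After 7 (insert_after(24)): list=[11, 8, 24, 69, 91, 6, 4, 7, 2, 5] cursor@8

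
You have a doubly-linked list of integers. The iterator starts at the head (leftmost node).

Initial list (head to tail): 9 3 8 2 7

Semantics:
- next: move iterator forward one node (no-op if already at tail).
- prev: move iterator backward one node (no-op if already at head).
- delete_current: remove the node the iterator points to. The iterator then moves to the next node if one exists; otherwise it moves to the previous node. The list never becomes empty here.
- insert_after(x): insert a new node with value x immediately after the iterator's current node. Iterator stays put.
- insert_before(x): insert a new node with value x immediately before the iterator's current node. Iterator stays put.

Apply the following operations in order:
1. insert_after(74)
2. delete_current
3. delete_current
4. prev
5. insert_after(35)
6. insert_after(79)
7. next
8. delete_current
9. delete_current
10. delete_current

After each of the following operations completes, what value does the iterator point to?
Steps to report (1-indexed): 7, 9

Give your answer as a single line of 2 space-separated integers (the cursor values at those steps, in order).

Answer: 79 8

Derivation:
After 1 (insert_after(74)): list=[9, 74, 3, 8, 2, 7] cursor@9
After 2 (delete_current): list=[74, 3, 8, 2, 7] cursor@74
After 3 (delete_current): list=[3, 8, 2, 7] cursor@3
After 4 (prev): list=[3, 8, 2, 7] cursor@3
After 5 (insert_after(35)): list=[3, 35, 8, 2, 7] cursor@3
After 6 (insert_after(79)): list=[3, 79, 35, 8, 2, 7] cursor@3
After 7 (next): list=[3, 79, 35, 8, 2, 7] cursor@79
After 8 (delete_current): list=[3, 35, 8, 2, 7] cursor@35
After 9 (delete_current): list=[3, 8, 2, 7] cursor@8
After 10 (delete_current): list=[3, 2, 7] cursor@2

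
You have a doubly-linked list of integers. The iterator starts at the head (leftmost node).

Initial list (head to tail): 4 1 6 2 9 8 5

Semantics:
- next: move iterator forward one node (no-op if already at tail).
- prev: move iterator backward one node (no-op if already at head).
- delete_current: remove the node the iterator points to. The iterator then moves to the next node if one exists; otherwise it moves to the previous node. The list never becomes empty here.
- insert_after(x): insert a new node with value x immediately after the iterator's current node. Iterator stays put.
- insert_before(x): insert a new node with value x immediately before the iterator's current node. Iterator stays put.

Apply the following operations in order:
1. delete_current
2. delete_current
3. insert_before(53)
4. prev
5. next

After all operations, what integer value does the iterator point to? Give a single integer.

After 1 (delete_current): list=[1, 6, 2, 9, 8, 5] cursor@1
After 2 (delete_current): list=[6, 2, 9, 8, 5] cursor@6
After 3 (insert_before(53)): list=[53, 6, 2, 9, 8, 5] cursor@6
After 4 (prev): list=[53, 6, 2, 9, 8, 5] cursor@53
After 5 (next): list=[53, 6, 2, 9, 8, 5] cursor@6

Answer: 6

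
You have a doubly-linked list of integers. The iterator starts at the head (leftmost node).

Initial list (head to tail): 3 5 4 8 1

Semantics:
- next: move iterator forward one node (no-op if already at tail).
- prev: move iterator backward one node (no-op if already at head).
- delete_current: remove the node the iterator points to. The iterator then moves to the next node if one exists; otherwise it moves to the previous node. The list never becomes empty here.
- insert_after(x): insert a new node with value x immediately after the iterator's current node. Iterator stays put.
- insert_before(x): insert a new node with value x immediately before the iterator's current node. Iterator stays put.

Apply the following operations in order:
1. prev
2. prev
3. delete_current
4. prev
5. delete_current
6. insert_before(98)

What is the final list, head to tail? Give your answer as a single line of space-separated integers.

Answer: 98 4 8 1

Derivation:
After 1 (prev): list=[3, 5, 4, 8, 1] cursor@3
After 2 (prev): list=[3, 5, 4, 8, 1] cursor@3
After 3 (delete_current): list=[5, 4, 8, 1] cursor@5
After 4 (prev): list=[5, 4, 8, 1] cursor@5
After 5 (delete_current): list=[4, 8, 1] cursor@4
After 6 (insert_before(98)): list=[98, 4, 8, 1] cursor@4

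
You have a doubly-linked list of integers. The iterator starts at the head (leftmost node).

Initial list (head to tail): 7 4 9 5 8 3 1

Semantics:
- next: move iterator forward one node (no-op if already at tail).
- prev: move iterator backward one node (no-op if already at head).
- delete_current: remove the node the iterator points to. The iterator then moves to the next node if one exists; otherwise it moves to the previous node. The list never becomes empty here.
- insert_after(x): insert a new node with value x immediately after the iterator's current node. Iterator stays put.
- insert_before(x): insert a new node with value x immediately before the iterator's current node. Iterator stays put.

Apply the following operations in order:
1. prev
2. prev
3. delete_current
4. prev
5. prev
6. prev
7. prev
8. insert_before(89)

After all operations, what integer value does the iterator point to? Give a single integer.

Answer: 4

Derivation:
After 1 (prev): list=[7, 4, 9, 5, 8, 3, 1] cursor@7
After 2 (prev): list=[7, 4, 9, 5, 8, 3, 1] cursor@7
After 3 (delete_current): list=[4, 9, 5, 8, 3, 1] cursor@4
After 4 (prev): list=[4, 9, 5, 8, 3, 1] cursor@4
After 5 (prev): list=[4, 9, 5, 8, 3, 1] cursor@4
After 6 (prev): list=[4, 9, 5, 8, 3, 1] cursor@4
After 7 (prev): list=[4, 9, 5, 8, 3, 1] cursor@4
After 8 (insert_before(89)): list=[89, 4, 9, 5, 8, 3, 1] cursor@4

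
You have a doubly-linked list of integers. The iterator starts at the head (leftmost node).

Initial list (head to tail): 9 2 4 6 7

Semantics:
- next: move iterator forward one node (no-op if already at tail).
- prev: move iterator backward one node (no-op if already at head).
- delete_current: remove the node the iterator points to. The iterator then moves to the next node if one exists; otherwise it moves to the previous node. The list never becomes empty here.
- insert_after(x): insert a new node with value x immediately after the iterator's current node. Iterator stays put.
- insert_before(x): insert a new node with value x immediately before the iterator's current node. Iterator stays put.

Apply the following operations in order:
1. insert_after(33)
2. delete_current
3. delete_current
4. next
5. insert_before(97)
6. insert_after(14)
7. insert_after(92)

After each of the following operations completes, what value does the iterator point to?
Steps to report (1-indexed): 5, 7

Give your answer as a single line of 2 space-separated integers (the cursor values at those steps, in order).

After 1 (insert_after(33)): list=[9, 33, 2, 4, 6, 7] cursor@9
After 2 (delete_current): list=[33, 2, 4, 6, 7] cursor@33
After 3 (delete_current): list=[2, 4, 6, 7] cursor@2
After 4 (next): list=[2, 4, 6, 7] cursor@4
After 5 (insert_before(97)): list=[2, 97, 4, 6, 7] cursor@4
After 6 (insert_after(14)): list=[2, 97, 4, 14, 6, 7] cursor@4
After 7 (insert_after(92)): list=[2, 97, 4, 92, 14, 6, 7] cursor@4

Answer: 4 4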